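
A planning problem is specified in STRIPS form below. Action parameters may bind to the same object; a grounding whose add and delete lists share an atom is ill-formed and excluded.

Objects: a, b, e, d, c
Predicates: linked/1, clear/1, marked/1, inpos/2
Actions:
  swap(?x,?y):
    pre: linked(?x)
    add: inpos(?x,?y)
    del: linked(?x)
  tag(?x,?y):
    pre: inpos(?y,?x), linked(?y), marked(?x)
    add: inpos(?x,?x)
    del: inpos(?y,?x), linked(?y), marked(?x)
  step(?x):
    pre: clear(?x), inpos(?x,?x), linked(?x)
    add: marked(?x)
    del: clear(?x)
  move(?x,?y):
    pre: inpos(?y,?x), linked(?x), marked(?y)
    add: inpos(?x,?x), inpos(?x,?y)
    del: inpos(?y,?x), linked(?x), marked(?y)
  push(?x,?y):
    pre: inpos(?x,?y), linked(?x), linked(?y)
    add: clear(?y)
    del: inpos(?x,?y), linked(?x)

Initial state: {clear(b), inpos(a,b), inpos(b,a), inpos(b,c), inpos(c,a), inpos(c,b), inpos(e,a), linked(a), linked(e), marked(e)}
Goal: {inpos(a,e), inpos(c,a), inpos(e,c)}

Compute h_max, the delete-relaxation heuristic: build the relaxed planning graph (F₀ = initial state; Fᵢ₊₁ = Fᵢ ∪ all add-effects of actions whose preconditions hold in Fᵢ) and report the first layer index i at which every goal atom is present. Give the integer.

F0 = init (10 atoms)
F1 = F0 ∪ {clear(a), inpos(a,a), inpos(a,c), inpos(a,d), inpos(a,e), inpos(e,b), inpos(e,c), inpos(e,d), inpos(e,e)}  (19 atoms)
goal ⊆ F1  ⇒  h_max = 1

1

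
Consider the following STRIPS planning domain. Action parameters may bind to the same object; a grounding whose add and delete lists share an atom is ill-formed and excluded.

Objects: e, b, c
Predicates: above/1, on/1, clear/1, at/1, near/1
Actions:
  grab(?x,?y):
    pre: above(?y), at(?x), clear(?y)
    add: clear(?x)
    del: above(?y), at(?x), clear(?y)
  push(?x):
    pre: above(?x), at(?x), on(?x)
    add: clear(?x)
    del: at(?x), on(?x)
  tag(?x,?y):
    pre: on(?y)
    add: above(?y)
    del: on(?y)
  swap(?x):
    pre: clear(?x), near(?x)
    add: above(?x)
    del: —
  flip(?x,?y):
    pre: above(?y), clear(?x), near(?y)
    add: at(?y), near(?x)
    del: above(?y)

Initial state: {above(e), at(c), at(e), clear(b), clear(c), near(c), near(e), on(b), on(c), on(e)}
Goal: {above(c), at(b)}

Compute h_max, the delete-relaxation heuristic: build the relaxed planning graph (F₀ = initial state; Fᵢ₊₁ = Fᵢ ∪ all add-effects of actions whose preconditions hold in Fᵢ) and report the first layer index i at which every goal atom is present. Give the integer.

2

F0 = init (10 atoms)
F1 = F0 ∪ {above(b), above(c), clear(e), near(b)}  (14 atoms)
F2 = F1 ∪ {at(b)}  (15 atoms)
goal ⊆ F2  ⇒  h_max = 2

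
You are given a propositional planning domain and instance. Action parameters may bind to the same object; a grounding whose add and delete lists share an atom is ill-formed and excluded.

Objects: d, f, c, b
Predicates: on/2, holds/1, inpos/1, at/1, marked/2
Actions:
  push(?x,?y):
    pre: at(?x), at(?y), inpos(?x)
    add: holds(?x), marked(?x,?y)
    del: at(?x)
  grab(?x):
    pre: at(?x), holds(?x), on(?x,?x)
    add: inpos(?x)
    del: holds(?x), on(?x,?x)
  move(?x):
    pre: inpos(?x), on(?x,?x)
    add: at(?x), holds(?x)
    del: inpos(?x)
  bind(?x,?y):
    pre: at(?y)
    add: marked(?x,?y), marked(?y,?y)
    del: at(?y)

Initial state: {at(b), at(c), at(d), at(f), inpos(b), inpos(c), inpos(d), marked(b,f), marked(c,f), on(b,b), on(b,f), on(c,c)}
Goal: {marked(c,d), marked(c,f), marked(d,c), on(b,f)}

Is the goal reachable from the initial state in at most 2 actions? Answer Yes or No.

1. bind(d,c)  →  {at(b), at(d), at(f), inpos(b), inpos(c), inpos(d), marked(b,f), marked(c,c), marked(c,f), marked(d,c), on(b,b), on(b,f), on(c,c)}
2. bind(c,d)  →  {at(b), at(f), inpos(b), inpos(c), inpos(d), marked(b,f), marked(c,c), marked(c,d), marked(c,f), marked(d,c), marked(d,d), on(b,b), on(b,f), on(c,c)}
optimal plan length = 2; 2 ≤ 2

Yes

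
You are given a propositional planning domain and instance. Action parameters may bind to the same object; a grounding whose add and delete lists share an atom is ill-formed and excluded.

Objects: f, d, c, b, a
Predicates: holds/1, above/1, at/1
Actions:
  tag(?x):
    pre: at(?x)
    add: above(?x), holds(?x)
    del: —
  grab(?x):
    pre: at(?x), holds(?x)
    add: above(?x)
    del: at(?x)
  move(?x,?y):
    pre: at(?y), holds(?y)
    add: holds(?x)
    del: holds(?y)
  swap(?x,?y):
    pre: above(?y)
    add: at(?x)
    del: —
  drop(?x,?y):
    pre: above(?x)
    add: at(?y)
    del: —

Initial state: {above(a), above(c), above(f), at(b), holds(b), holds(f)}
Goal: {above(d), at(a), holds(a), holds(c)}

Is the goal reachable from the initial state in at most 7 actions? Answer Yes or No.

1. move(c,b)  →  {above(a), above(c), above(f), at(b), holds(c), holds(f)}
2. swap(d,f)  →  {above(a), above(c), above(f), at(b), at(d), holds(c), holds(f)}
3. tag(d)  →  {above(a), above(c), above(d), above(f), at(b), at(d), holds(c), holds(d), holds(f)}
4. move(a,d)  →  {above(a), above(c), above(d), above(f), at(b), at(d), holds(a), holds(c), holds(f)}
5. swap(a,f)  →  {above(a), above(c), above(d), above(f), at(a), at(b), at(d), holds(a), holds(c), holds(f)}
optimal plan length = 5; 5 ≤ 7

Yes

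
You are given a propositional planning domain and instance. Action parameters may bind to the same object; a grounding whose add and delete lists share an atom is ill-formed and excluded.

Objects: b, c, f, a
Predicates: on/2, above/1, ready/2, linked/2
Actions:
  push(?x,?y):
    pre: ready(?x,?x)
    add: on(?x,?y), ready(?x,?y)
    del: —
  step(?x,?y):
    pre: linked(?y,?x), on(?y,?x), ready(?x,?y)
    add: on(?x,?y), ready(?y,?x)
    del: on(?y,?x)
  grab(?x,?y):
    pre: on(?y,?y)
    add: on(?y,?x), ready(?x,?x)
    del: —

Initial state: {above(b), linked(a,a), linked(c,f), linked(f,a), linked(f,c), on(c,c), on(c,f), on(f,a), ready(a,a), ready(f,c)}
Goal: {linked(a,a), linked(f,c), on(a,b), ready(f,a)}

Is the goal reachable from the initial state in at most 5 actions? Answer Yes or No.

1. push(a,b)  →  {above(b), linked(a,a), linked(c,f), linked(f,a), linked(f,c), on(a,b), on(c,c), on(c,f), on(f,a), ready(a,a), ready(a,b), ready(f,c)}
2. push(a,f)  →  {above(b), linked(a,a), linked(c,f), linked(f,a), linked(f,c), on(a,b), on(a,f), on(c,c), on(c,f), on(f,a), ready(a,a), ready(a,b), ready(a,f), ready(f,c)}
3. step(a,f)  →  {above(b), linked(a,a), linked(c,f), linked(f,a), linked(f,c), on(a,b), on(a,f), on(c,c), on(c,f), ready(a,a), ready(a,b), ready(a,f), ready(f,a), ready(f,c)}
optimal plan length = 3; 3 ≤ 5

Yes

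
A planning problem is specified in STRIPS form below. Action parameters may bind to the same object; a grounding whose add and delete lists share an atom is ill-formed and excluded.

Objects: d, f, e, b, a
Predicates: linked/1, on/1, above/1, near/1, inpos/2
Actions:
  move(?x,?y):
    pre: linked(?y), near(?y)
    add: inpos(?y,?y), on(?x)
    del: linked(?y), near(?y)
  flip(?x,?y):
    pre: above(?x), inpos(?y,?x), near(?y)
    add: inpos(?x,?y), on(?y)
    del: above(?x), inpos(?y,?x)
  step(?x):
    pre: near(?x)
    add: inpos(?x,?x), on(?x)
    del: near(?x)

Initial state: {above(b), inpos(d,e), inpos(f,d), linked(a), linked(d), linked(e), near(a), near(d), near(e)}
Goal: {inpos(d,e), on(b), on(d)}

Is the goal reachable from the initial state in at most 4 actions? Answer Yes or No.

1. move(d,d)  →  {above(b), inpos(d,d), inpos(d,e), inpos(f,d), linked(a), linked(e), near(a), near(e), on(d)}
2. move(b,e)  →  {above(b), inpos(d,d), inpos(d,e), inpos(e,e), inpos(f,d), linked(a), near(a), on(b), on(d)}
optimal plan length = 2; 2 ≤ 4

Yes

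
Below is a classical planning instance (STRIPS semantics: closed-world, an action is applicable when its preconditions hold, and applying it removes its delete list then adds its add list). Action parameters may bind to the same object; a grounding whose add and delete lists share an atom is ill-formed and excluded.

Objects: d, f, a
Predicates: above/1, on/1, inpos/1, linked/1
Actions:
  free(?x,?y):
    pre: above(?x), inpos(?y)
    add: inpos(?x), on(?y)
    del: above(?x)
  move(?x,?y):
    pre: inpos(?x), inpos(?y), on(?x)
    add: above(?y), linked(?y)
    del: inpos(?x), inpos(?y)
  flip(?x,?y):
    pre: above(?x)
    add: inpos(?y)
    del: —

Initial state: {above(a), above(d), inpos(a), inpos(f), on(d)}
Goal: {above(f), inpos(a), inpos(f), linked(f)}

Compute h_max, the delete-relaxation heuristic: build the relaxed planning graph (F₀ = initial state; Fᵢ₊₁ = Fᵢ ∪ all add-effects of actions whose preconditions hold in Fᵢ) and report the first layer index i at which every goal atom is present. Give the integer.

F0 = init (5 atoms)
F1 = F0 ∪ {inpos(d), on(a), on(f)}  (8 atoms)
F2 = F1 ∪ {above(f), linked(a), linked(d), linked(f)}  (12 atoms)
goal ⊆ F2  ⇒  h_max = 2

2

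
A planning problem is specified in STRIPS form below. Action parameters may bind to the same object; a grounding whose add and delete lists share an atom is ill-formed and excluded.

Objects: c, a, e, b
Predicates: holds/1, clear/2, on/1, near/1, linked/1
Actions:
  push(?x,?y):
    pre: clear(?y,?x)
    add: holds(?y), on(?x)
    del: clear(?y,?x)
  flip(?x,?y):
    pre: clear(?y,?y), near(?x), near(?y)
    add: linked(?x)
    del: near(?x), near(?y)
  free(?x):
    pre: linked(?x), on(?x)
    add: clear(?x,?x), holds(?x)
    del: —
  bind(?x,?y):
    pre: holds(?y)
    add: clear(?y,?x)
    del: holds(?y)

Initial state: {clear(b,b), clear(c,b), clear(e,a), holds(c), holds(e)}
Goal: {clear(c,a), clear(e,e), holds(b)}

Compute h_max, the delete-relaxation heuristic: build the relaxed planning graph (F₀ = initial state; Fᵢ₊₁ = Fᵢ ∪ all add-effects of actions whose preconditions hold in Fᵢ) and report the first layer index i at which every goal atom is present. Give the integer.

F0 = init (5 atoms)
F1 = F0 ∪ {clear(c,a), clear(c,c), clear(c,e), clear(e,b), clear(e,c), clear(e,e), holds(b), on(a), on(b)}  (14 atoms)
goal ⊆ F1  ⇒  h_max = 1

1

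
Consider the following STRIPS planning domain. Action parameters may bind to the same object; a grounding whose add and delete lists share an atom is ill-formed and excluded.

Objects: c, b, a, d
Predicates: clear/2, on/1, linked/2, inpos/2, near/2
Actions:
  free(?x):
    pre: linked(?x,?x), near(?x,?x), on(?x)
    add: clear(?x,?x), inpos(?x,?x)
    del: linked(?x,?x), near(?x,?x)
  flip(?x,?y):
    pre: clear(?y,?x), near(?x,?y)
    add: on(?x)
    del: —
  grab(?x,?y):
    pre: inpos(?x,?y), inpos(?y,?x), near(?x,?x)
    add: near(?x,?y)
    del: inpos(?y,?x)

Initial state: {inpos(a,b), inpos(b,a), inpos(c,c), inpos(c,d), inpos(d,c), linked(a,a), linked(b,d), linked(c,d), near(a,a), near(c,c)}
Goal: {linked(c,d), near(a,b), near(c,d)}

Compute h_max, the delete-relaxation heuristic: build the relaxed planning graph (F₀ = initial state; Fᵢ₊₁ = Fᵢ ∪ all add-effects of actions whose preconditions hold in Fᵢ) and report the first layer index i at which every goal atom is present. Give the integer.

F0 = init (10 atoms)
F1 = F0 ∪ {near(a,b), near(c,d)}  (12 atoms)
goal ⊆ F1  ⇒  h_max = 1

1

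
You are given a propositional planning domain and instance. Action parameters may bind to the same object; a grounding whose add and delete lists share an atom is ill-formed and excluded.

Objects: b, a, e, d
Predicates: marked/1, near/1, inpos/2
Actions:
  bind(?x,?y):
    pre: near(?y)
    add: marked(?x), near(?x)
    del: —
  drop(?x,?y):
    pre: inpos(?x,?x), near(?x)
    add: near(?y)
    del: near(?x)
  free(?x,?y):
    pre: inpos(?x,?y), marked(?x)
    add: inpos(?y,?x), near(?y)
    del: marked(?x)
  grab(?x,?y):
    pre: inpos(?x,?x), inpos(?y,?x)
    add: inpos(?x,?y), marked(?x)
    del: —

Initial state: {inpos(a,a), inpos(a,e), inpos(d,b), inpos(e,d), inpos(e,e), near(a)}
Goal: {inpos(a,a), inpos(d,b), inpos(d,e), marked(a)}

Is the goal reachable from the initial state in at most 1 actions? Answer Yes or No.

1. bind(a,a)  →  {inpos(a,a), inpos(a,e), inpos(d,b), inpos(e,d), inpos(e,e), marked(a), near(a)}
2. bind(e,a)  →  {inpos(a,a), inpos(a,e), inpos(d,b), inpos(e,d), inpos(e,e), marked(a), marked(e), near(a), near(e)}
3. free(e,d)  →  {inpos(a,a), inpos(a,e), inpos(d,b), inpos(d,e), inpos(e,d), inpos(e,e), marked(a), near(a), near(d), near(e)}
optimal plan length = 3; 3 > 1

No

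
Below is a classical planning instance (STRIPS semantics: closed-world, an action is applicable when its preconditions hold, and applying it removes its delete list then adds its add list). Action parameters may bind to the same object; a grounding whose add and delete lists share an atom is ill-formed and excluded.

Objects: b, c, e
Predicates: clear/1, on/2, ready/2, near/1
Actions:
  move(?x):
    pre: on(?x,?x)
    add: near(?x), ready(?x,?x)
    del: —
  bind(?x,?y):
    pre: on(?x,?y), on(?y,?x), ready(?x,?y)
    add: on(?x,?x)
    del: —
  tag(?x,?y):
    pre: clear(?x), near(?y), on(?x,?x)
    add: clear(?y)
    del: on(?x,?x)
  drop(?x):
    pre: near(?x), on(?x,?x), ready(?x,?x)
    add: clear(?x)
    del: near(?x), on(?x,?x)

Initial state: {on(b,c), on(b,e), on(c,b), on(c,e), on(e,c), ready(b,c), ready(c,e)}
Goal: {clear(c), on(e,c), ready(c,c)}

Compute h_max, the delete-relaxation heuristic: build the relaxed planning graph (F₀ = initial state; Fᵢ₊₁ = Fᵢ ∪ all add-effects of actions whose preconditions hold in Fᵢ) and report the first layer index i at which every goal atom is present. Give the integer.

3

F0 = init (7 atoms)
F1 = F0 ∪ {on(b,b), on(c,c)}  (9 atoms)
F2 = F1 ∪ {near(b), near(c), ready(b,b), ready(c,c)}  (13 atoms)
F3 = F2 ∪ {clear(b), clear(c)}  (15 atoms)
goal ⊆ F3  ⇒  h_max = 3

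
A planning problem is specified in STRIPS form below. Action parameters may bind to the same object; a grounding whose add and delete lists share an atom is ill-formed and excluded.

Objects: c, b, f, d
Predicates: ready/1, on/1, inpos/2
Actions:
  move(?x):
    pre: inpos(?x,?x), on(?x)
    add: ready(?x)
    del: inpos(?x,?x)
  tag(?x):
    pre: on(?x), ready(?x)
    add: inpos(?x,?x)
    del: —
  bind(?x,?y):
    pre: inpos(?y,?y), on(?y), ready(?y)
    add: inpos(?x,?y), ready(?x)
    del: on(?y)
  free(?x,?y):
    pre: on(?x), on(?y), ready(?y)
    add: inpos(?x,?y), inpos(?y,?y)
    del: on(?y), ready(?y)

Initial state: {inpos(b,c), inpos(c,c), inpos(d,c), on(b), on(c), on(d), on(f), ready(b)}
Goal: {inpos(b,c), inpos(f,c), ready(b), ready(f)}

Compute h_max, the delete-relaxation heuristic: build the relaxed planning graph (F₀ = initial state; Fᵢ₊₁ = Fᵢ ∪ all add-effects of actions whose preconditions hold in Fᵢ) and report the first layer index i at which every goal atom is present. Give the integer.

F0 = init (8 atoms)
F1 = F0 ∪ {inpos(b,b), inpos(c,b), inpos(d,b), inpos(f,b), ready(c)}  (13 atoms)
F2 = F1 ∪ {inpos(f,c), ready(d), ready(f)}  (16 atoms)
goal ⊆ F2  ⇒  h_max = 2

2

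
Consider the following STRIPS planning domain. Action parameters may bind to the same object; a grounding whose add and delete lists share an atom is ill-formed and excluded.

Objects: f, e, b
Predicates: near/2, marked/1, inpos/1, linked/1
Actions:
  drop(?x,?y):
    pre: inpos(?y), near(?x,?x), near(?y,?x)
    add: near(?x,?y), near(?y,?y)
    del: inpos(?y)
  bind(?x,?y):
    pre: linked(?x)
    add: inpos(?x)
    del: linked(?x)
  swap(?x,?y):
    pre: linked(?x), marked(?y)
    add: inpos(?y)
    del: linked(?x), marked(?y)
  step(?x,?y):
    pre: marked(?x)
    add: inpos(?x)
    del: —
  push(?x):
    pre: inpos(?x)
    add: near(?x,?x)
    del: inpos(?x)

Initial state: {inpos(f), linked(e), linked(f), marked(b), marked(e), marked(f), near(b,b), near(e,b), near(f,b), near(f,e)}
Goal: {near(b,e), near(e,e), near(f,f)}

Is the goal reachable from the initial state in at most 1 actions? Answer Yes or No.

No

1. drop(b,f)  →  {linked(e), linked(f), marked(b), marked(e), marked(f), near(b,b), near(b,f), near(e,b), near(f,b), near(f,e), near(f,f)}
2. bind(e,f)  →  {inpos(e), linked(f), marked(b), marked(e), marked(f), near(b,b), near(b,f), near(e,b), near(f,b), near(f,e), near(f,f)}
3. drop(b,e)  →  {linked(f), marked(b), marked(e), marked(f), near(b,b), near(b,e), near(b,f), near(e,b), near(e,e), near(f,b), near(f,e), near(f,f)}
optimal plan length = 3; 3 > 1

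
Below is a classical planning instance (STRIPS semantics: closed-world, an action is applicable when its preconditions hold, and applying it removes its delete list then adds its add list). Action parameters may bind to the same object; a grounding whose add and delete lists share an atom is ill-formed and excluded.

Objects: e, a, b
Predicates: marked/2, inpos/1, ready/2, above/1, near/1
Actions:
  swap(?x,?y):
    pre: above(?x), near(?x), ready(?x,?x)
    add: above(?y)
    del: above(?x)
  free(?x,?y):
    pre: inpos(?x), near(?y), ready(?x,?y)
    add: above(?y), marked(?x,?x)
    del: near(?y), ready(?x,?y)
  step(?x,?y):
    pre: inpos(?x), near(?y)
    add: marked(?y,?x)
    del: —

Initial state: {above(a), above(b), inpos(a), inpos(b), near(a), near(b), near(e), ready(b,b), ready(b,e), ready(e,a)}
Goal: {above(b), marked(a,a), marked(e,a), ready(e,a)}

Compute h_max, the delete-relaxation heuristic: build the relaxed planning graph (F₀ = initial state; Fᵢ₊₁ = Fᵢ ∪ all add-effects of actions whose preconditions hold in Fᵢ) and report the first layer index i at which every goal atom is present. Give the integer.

1

F0 = init (10 atoms)
F1 = F0 ∪ {above(e), marked(a,a), marked(a,b), marked(b,a), marked(b,b), marked(e,a), marked(e,b)}  (17 atoms)
goal ⊆ F1  ⇒  h_max = 1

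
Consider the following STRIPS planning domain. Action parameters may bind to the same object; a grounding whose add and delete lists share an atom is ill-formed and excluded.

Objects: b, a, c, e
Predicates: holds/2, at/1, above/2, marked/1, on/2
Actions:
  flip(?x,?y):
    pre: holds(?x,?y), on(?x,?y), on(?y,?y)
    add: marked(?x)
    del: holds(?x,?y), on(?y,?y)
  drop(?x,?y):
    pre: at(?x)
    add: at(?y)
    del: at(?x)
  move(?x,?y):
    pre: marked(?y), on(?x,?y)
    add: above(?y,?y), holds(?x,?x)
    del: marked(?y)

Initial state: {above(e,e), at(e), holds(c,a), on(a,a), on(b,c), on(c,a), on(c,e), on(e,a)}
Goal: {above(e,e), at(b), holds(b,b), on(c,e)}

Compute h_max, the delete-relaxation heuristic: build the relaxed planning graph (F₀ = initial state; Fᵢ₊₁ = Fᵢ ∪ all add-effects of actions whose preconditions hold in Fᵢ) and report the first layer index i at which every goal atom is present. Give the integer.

F0 = init (8 atoms)
F1 = F0 ∪ {at(a), at(b), at(c), marked(c)}  (12 atoms)
F2 = F1 ∪ {above(c,c), holds(b,b)}  (14 atoms)
goal ⊆ F2  ⇒  h_max = 2

2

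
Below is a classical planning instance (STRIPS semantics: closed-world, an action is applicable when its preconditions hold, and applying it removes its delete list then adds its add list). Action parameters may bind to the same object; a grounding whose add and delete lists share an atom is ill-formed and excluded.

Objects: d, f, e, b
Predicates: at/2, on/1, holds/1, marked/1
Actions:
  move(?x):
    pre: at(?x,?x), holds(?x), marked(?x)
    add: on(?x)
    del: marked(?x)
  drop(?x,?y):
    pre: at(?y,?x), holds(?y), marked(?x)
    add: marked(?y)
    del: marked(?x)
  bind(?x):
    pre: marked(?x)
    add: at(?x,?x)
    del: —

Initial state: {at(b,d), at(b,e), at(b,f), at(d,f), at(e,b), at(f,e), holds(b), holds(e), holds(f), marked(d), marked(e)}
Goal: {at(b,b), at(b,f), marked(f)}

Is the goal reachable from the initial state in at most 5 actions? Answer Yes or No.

Yes

1. drop(d,b)  →  {at(b,d), at(b,e), at(b,f), at(d,f), at(e,b), at(f,e), holds(b), holds(e), holds(f), marked(b), marked(e)}
2. drop(e,f)  →  {at(b,d), at(b,e), at(b,f), at(d,f), at(e,b), at(f,e), holds(b), holds(e), holds(f), marked(b), marked(f)}
3. bind(b)  →  {at(b,b), at(b,d), at(b,e), at(b,f), at(d,f), at(e,b), at(f,e), holds(b), holds(e), holds(f), marked(b), marked(f)}
optimal plan length = 3; 3 ≤ 5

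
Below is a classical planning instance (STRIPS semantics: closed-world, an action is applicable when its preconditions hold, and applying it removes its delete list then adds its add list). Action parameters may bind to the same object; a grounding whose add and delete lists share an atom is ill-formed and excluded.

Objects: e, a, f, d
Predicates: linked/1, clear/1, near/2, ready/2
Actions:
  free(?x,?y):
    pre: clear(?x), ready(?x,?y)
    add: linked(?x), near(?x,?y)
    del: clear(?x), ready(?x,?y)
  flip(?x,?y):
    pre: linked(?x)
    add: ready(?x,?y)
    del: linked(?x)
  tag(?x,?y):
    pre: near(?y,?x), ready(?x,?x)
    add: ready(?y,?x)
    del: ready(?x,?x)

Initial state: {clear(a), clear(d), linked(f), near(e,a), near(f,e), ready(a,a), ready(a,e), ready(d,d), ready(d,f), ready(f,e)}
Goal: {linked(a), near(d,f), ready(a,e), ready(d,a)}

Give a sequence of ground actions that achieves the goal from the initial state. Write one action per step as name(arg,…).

1. free(a,a)  →  {clear(d), linked(a), linked(f), near(a,a), near(e,a), near(f,e), ready(a,e), ready(d,d), ready(d,f), ready(f,e)}
2. free(d,f)  →  {linked(a), linked(d), linked(f), near(a,a), near(d,f), near(e,a), near(f,e), ready(a,e), ready(d,d), ready(f,e)}
3. flip(d,a)  →  {linked(a), linked(f), near(a,a), near(d,f), near(e,a), near(f,e), ready(a,e), ready(d,a), ready(d,d), ready(f,e)}

free(a,a); free(d,f); flip(d,a)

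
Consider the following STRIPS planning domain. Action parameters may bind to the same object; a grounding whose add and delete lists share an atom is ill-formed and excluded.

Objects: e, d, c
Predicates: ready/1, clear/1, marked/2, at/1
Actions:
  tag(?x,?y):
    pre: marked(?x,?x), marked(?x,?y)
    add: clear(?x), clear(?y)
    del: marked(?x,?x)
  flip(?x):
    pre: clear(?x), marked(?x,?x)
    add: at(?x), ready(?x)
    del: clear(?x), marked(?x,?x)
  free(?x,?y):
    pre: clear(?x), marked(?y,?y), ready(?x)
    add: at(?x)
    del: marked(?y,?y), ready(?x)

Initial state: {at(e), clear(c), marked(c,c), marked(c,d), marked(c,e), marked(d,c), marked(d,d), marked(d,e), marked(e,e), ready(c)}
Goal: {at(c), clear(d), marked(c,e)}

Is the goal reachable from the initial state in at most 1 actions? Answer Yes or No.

No

1. tag(d,e)  →  {at(e), clear(c), clear(d), clear(e), marked(c,c), marked(c,d), marked(c,e), marked(d,c), marked(d,e), marked(e,e), ready(c)}
2. flip(c)  →  {at(c), at(e), clear(d), clear(e), marked(c,d), marked(c,e), marked(d,c), marked(d,e), marked(e,e), ready(c)}
optimal plan length = 2; 2 > 1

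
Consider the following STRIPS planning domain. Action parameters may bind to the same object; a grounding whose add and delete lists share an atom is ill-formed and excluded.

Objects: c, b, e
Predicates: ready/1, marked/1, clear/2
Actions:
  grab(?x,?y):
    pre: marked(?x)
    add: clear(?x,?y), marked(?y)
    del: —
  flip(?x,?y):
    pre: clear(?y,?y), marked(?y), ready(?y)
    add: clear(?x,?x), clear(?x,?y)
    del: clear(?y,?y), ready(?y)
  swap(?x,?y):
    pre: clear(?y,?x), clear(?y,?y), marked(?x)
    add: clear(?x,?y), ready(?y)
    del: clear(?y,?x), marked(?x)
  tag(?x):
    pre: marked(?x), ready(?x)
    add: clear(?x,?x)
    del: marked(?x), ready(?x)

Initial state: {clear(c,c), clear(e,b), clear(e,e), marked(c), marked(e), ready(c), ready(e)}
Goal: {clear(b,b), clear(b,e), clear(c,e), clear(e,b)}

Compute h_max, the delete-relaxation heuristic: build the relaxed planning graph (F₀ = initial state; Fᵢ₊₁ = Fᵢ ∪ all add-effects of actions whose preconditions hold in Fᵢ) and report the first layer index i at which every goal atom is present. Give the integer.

1

F0 = init (7 atoms)
F1 = F0 ∪ {clear(b,b), clear(b,c), clear(b,e), clear(c,b), clear(c,e), clear(e,c), marked(b)}  (14 atoms)
goal ⊆ F1  ⇒  h_max = 1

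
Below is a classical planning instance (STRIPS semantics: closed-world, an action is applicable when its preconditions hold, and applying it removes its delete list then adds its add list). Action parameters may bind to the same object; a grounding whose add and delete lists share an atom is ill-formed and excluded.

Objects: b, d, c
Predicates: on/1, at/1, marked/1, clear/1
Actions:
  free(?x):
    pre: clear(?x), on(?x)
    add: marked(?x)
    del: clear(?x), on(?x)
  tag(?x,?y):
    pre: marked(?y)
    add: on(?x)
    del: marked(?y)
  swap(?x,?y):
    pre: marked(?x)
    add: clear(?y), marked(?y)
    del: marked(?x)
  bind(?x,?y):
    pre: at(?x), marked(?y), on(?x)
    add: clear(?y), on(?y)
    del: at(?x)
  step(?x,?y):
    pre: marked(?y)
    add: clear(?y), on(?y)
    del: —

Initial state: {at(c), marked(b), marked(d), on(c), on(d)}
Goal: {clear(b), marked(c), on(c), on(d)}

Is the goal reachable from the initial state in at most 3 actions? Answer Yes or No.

Yes

1. swap(b,c)  →  {at(c), clear(c), marked(c), marked(d), on(c), on(d)}
2. swap(d,b)  →  {at(c), clear(b), clear(c), marked(b), marked(c), on(c), on(d)}
optimal plan length = 2; 2 ≤ 3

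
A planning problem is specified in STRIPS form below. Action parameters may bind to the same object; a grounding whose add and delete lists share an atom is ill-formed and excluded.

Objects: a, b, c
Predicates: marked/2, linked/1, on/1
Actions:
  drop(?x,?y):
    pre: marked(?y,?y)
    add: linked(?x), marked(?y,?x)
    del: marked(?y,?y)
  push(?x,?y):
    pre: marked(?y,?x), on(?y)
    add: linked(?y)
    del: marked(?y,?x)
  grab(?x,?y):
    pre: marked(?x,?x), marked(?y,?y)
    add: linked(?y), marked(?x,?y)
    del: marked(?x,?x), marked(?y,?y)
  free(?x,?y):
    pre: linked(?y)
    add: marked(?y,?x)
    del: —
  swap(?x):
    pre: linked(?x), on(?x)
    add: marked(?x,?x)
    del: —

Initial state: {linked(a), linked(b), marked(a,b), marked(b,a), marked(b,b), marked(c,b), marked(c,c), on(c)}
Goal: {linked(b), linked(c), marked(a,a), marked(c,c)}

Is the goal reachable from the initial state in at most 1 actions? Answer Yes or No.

No

1. drop(c,b)  →  {linked(a), linked(b), linked(c), marked(a,b), marked(b,a), marked(b,c), marked(c,b), marked(c,c), on(c)}
2. free(a,a)  →  {linked(a), linked(b), linked(c), marked(a,a), marked(a,b), marked(b,a), marked(b,c), marked(c,b), marked(c,c), on(c)}
optimal plan length = 2; 2 > 1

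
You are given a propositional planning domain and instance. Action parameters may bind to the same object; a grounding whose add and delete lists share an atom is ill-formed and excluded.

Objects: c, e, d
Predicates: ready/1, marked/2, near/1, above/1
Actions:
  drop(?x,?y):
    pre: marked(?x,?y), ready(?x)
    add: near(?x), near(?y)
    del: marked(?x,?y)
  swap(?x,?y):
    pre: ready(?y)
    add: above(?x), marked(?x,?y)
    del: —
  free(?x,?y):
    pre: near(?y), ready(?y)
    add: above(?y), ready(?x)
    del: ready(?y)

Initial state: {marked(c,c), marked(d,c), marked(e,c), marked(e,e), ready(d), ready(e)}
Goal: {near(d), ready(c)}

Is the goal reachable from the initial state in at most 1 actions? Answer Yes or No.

No

1. drop(d,c)  →  {marked(c,c), marked(e,c), marked(e,e), near(c), near(d), ready(d), ready(e)}
2. free(c,d)  →  {above(d), marked(c,c), marked(e,c), marked(e,e), near(c), near(d), ready(c), ready(e)}
optimal plan length = 2; 2 > 1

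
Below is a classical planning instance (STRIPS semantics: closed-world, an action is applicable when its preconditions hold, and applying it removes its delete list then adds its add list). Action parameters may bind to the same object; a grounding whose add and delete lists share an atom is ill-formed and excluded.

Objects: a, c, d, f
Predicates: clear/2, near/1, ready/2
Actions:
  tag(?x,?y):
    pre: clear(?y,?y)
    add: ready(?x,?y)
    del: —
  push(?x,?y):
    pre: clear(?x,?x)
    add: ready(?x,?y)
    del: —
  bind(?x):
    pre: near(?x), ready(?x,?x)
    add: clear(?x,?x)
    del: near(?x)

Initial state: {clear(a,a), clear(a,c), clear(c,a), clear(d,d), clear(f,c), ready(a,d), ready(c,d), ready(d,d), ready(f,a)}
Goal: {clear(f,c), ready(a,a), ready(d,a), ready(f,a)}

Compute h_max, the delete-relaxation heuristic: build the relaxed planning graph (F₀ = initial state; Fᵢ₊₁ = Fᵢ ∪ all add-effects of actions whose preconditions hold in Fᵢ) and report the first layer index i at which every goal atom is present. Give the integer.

1

F0 = init (9 atoms)
F1 = F0 ∪ {ready(a,a), ready(a,c), ready(a,f), ready(c,a), ready(d,a), ready(d,c), ready(d,f), ready(f,d)}  (17 atoms)
goal ⊆ F1  ⇒  h_max = 1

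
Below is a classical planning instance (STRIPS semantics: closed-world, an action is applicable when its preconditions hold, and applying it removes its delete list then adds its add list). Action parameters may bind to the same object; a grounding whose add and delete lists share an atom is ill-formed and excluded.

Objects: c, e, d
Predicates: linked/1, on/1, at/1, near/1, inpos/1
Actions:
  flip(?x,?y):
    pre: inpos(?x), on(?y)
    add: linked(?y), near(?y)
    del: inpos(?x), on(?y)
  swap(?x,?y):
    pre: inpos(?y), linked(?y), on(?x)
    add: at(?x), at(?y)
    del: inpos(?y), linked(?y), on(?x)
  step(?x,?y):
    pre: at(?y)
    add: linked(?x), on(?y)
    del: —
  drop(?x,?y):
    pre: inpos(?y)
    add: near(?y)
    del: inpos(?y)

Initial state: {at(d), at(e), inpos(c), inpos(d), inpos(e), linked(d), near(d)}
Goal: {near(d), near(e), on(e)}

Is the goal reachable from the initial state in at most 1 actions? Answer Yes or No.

No

1. step(c,e)  →  {at(d), at(e), inpos(c), inpos(d), inpos(e), linked(c), linked(d), near(d), on(e)}
2. drop(c,e)  →  {at(d), at(e), inpos(c), inpos(d), linked(c), linked(d), near(d), near(e), on(e)}
optimal plan length = 2; 2 > 1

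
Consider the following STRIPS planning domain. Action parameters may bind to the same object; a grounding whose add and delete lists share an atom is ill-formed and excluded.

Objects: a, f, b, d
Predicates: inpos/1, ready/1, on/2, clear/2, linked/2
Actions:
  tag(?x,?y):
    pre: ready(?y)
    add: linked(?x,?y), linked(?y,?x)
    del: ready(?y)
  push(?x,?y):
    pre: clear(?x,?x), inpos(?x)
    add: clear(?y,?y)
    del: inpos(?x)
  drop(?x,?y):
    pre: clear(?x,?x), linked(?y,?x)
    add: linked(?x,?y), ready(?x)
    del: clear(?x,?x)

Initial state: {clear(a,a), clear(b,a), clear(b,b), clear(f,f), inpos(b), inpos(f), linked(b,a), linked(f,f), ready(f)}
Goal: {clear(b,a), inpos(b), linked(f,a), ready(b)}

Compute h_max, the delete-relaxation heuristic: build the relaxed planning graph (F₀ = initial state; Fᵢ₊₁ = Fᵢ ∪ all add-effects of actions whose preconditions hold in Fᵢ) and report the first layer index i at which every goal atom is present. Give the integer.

2

F0 = init (9 atoms)
F1 = F0 ∪ {clear(d,d), linked(a,b), linked(a,f), linked(b,f), linked(d,f), linked(f,a), linked(f,b), linked(f,d), ready(a)}  (18 atoms)
F2 = F1 ∪ {linked(a,a), linked(a,d), linked(d,a), ready(b), ready(d)}  (23 atoms)
goal ⊆ F2  ⇒  h_max = 2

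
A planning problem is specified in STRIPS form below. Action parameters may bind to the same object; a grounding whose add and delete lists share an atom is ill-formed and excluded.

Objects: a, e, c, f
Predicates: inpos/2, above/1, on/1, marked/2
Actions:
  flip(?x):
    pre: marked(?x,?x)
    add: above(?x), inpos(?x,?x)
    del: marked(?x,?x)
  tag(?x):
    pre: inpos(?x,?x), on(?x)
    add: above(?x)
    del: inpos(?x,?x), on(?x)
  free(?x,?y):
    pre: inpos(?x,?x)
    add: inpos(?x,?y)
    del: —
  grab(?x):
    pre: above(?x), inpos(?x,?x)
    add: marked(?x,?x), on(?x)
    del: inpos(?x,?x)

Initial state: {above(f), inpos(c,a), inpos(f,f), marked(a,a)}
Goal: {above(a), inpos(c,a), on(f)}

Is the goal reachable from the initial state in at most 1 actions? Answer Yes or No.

1. flip(a)  →  {above(a), above(f), inpos(a,a), inpos(c,a), inpos(f,f)}
2. grab(f)  →  {above(a), above(f), inpos(a,a), inpos(c,a), marked(f,f), on(f)}
optimal plan length = 2; 2 > 1

No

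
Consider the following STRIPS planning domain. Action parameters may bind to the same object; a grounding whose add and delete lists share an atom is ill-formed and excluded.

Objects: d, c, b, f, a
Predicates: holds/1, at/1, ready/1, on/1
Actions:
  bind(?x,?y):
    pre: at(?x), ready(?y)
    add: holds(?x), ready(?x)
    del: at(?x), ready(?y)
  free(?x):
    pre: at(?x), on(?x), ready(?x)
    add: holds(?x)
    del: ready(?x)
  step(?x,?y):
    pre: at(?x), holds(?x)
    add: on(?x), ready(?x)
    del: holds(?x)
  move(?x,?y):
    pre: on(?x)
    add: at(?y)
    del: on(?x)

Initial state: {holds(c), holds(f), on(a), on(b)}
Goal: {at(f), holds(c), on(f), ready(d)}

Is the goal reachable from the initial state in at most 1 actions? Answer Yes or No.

No

1. move(b,d)  →  {at(d), holds(c), holds(f), on(a)}
2. move(a,f)  →  {at(d), at(f), holds(c), holds(f)}
3. step(f,d)  →  {at(d), at(f), holds(c), on(f), ready(f)}
4. bind(d,f)  →  {at(f), holds(c), holds(d), on(f), ready(d)}
optimal plan length = 4; 4 > 1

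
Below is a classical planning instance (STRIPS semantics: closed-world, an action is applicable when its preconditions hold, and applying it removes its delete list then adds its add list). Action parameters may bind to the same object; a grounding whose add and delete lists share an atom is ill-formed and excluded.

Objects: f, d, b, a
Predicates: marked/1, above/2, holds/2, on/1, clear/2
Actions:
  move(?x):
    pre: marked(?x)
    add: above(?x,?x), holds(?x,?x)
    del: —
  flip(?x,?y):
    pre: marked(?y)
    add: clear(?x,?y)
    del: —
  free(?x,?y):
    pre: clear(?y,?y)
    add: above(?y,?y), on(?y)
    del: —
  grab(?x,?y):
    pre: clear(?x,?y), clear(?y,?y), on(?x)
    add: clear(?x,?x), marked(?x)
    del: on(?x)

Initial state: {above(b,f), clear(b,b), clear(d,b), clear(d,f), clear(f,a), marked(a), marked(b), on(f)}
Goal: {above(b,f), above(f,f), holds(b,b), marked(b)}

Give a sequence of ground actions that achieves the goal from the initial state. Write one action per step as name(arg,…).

1. move(b)  →  {above(b,b), above(b,f), clear(b,b), clear(d,b), clear(d,f), clear(f,a), holds(b,b), marked(a), marked(b), on(f)}
2. flip(f,b)  →  {above(b,b), above(b,f), clear(b,b), clear(d,b), clear(d,f), clear(f,a), clear(f,b), holds(b,b), marked(a), marked(b), on(f)}
3. grab(f,b)  →  {above(b,b), above(b,f), clear(b,b), clear(d,b), clear(d,f), clear(f,a), clear(f,b), clear(f,f), holds(b,b), marked(a), marked(b), marked(f)}
4. move(f)  →  {above(b,b), above(b,f), above(f,f), clear(b,b), clear(d,b), clear(d,f), clear(f,a), clear(f,b), clear(f,f), holds(b,b), holds(f,f), marked(a), marked(b), marked(f)}

move(b); flip(f,b); grab(f,b); move(f)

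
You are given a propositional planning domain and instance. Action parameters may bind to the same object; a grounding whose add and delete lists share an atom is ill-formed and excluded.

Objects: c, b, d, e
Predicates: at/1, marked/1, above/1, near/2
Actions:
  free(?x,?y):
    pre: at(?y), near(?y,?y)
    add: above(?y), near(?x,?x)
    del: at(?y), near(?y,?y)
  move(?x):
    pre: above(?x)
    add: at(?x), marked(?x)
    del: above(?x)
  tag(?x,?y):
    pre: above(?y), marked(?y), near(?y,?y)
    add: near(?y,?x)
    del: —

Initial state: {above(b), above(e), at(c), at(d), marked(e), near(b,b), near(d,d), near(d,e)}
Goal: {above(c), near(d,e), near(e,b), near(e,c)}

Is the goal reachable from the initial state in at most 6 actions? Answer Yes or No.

1. free(c,d)  →  {above(b), above(d), above(e), at(c), marked(e), near(b,b), near(c,c), near(d,e)}
2. free(e,c)  →  {above(b), above(c), above(d), above(e), marked(e), near(b,b), near(d,e), near(e,e)}
3. tag(c,e)  →  {above(b), above(c), above(d), above(e), marked(e), near(b,b), near(d,e), near(e,c), near(e,e)}
4. tag(b,e)  →  {above(b), above(c), above(d), above(e), marked(e), near(b,b), near(d,e), near(e,b), near(e,c), near(e,e)}
optimal plan length = 4; 4 ≤ 6

Yes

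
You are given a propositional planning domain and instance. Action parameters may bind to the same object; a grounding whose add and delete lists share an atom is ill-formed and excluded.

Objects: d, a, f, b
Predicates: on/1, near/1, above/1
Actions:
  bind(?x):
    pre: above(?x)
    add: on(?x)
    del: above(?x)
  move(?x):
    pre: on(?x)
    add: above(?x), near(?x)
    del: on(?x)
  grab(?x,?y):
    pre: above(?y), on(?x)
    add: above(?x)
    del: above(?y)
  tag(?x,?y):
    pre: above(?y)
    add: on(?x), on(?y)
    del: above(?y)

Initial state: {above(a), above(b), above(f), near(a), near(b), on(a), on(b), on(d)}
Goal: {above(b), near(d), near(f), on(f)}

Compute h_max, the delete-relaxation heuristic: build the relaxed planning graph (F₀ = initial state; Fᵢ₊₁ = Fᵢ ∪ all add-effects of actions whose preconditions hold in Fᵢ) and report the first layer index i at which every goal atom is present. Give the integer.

2

F0 = init (8 atoms)
F1 = F0 ∪ {above(d), near(d), on(f)}  (11 atoms)
F2 = F1 ∪ {near(f)}  (12 atoms)
goal ⊆ F2  ⇒  h_max = 2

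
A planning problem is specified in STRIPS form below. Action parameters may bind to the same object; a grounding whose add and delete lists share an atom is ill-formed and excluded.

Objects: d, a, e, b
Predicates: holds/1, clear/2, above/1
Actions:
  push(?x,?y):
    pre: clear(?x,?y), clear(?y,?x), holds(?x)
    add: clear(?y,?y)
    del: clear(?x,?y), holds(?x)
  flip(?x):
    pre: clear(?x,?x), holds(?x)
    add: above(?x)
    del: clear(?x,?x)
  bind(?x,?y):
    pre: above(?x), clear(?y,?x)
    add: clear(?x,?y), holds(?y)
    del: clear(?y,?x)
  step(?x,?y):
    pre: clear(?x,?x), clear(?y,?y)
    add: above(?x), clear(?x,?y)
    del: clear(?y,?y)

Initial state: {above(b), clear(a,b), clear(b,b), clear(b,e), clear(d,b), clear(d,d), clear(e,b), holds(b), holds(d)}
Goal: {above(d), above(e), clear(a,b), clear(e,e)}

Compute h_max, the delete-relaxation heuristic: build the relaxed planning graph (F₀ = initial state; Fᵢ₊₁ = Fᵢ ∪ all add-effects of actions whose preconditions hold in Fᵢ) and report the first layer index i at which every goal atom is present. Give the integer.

F0 = init (9 atoms)
F1 = F0 ∪ {above(d), clear(b,a), clear(b,d), clear(e,e), holds(a), holds(e)}  (15 atoms)
F2 = F1 ∪ {above(e), clear(a,a), clear(d,e), clear(e,d)}  (19 atoms)
goal ⊆ F2  ⇒  h_max = 2

2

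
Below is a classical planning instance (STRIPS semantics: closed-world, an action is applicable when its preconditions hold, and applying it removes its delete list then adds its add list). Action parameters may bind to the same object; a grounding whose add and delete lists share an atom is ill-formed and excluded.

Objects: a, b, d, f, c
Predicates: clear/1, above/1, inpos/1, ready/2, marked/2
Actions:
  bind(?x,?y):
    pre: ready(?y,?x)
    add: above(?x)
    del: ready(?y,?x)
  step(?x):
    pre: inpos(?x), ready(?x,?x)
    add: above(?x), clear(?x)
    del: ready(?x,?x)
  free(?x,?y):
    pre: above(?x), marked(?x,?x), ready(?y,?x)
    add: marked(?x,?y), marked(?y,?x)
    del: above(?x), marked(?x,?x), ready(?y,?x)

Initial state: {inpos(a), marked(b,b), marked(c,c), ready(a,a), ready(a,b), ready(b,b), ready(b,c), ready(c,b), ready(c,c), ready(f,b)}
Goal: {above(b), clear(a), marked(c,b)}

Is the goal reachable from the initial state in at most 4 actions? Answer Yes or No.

Yes

1. bind(b,a)  →  {above(b), inpos(a), marked(b,b), marked(c,c), ready(a,a), ready(b,b), ready(b,c), ready(c,b), ready(c,c), ready(f,b)}
2. bind(c,c)  →  {above(b), above(c), inpos(a), marked(b,b), marked(c,c), ready(a,a), ready(b,b), ready(b,c), ready(c,b), ready(f,b)}
3. step(a)  →  {above(a), above(b), above(c), clear(a), inpos(a), marked(b,b), marked(c,c), ready(b,b), ready(b,c), ready(c,b), ready(f,b)}
4. free(c,b)  →  {above(a), above(b), clear(a), inpos(a), marked(b,b), marked(b,c), marked(c,b), ready(b,b), ready(c,b), ready(f,b)}
optimal plan length = 4; 4 ≤ 4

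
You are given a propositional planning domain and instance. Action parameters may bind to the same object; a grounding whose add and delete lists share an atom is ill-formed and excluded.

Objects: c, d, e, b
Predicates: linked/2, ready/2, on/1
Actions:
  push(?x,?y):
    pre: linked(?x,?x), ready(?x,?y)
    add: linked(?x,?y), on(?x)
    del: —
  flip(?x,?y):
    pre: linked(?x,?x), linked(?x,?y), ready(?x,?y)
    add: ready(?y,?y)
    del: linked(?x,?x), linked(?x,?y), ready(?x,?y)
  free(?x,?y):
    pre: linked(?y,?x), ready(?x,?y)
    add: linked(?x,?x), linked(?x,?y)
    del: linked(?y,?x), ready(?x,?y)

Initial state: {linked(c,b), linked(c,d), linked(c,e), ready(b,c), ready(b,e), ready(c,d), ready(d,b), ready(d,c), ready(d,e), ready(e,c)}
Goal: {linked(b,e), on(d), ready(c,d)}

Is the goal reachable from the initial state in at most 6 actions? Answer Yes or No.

Yes

1. free(d,c)  →  {linked(c,b), linked(c,e), linked(d,c), linked(d,d), ready(b,c), ready(b,e), ready(c,d), ready(d,b), ready(d,e), ready(e,c)}
2. push(d,e)  →  {linked(c,b), linked(c,e), linked(d,c), linked(d,d), linked(d,e), on(d), ready(b,c), ready(b,e), ready(c,d), ready(d,b), ready(d,e), ready(e,c)}
3. free(b,c)  →  {linked(b,b), linked(b,c), linked(c,e), linked(d,c), linked(d,d), linked(d,e), on(d), ready(b,e), ready(c,d), ready(d,b), ready(d,e), ready(e,c)}
4. push(b,e)  →  {linked(b,b), linked(b,c), linked(b,e), linked(c,e), linked(d,c), linked(d,d), linked(d,e), on(b), on(d), ready(b,e), ready(c,d), ready(d,b), ready(d,e), ready(e,c)}
optimal plan length = 4; 4 ≤ 6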